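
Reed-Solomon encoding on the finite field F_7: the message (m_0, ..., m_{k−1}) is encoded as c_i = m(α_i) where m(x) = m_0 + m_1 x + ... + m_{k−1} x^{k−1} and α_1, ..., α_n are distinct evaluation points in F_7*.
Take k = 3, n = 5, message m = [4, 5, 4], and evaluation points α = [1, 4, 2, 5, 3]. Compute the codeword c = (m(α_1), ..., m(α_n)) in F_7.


c = [6, 4, 2, 3, 6]

Message polynomial: m(x) = 4 + 5·x + 4·x^2 (mod 7).
For each evaluation point α_i, compute m(α_i) mod 7:
  α_1 = 1: Horner steps 4 → 2 → 6, so m(1) = 6.
  α_2 = 4: Horner steps 4 → 0 → 4, so m(4) = 4.
  α_3 = 2: Horner steps 4 → 6 → 2, so m(2) = 2.
  α_4 = 5: Horner steps 4 → 4 → 3, so m(5) = 3.
  α_5 = 3: Horner steps 4 → 3 → 6, so m(3) = 6.
Codeword c = [6, 4, 2, 3, 6] ∈ F_7^5.


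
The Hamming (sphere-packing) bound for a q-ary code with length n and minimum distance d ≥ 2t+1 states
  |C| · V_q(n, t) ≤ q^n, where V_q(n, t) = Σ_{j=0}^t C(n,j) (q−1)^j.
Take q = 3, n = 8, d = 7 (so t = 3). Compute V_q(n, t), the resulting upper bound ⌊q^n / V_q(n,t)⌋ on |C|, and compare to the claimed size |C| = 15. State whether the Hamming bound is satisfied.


V_q(n, t) = 577, q^n = 6561, Hamming bound = 11, |C| = 15 > bound (violated).

Step 1: Compute V_q(n, t) = Σ_{j=0}^3 C(n, j) (q−1)^j.
  j = 0: C(8,0)·(2)^0 = 1·1 = 1.
  j = 1: C(8,1)·(2)^1 = 8·2 = 16.
  j = 2: C(8,2)·(2)^2 = 28·4 = 112.
  j = 3: C(8,3)·(2)^3 = 56·8 = 448.
  V_q(n, t) = 1 + 16 + 112 + 448 = 577.
Step 2: q^n = 3^8 = 6561.
Step 3: Hamming bound ⌊q^n / V_q(n,t)⌋ = ⌊6561/577⌋ = 11.
Step 4: Compare |C| = 15 to 11: violated.
The claimed |C| lies above the Hamming bound, so no 3-ary code of length 8 with d ≥ 7 can have 15 codewords.


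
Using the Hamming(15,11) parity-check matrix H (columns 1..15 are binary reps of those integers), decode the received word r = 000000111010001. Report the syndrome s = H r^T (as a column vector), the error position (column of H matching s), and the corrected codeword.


s = (0, 0, 1, 0)^T, error position = 2, corrected codeword c = 010000111010001

Compute s = H r^T mod 2 one row at a time:
  s_1 = 1 + 1 + 0 + 1 + 0 + 0 + 0 + 1 = 4 ≡ 0 (mod 2).
  s_2 = 0 + 0 + 0 + 1 + 0 + 0 + 0 + 1 = 2 ≡ 0 (mod 2).
  s_3 = 0 + 0 + 0 + 1 + 0 + 1 + 0 + 1 = 3 ≡ 1 (mod 2).
  s_4 = 0 + 0 + 0 + 1 + 1 + 1 + 0 + 1 = 4 ≡ 0 (mod 2).
s = (0, 0, 1, 0)^T — this equals column 2 of H (binary 0010), so error is at position 2.
Correct: flip bit 2 of r = 000000111010001 to get c = 010000111010001.


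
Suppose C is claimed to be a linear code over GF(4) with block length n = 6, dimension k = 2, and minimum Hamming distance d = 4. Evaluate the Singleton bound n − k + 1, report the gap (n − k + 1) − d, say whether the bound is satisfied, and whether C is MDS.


Singleton RHS = n − k + 1 = 5, slack = 1, bound satisfied, not MDS.

Singleton bound: d ≤ n − k + 1.
Here n = 6, k = 2, so n − k + 1 = 5.
Given d = 4, check d ≤ 5: YES.
Slack = (n − k + 1) − d = 1.
The code is NOT MDS (slack = 1 > 0).
Description: the claimed parameters are [6, 2, 4]_4; such a code would be non-MDS.


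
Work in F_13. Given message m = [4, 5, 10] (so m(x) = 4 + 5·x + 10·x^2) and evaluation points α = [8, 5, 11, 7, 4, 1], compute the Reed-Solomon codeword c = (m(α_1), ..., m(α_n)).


c = [8, 6, 8, 9, 2, 6]

Message polynomial: m(x) = 4 + 5·x + 10·x^2 (mod 13).
For each evaluation point α_i, compute m(α_i) mod 13:
  α_1 = 8: Horner steps 10 → 7 → 8, so m(8) = 8.
  α_2 = 5: Horner steps 10 → 3 → 6, so m(5) = 6.
  α_3 = 11: Horner steps 10 → 11 → 8, so m(11) = 8.
  α_4 = 7: Horner steps 10 → 10 → 9, so m(7) = 9.
  α_5 = 4: Horner steps 10 → 6 → 2, so m(4) = 2.
  α_6 = 1: Horner steps 10 → 2 → 6, so m(1) = 6.
Codeword c = [8, 6, 8, 9, 2, 6] ∈ F_13^6.


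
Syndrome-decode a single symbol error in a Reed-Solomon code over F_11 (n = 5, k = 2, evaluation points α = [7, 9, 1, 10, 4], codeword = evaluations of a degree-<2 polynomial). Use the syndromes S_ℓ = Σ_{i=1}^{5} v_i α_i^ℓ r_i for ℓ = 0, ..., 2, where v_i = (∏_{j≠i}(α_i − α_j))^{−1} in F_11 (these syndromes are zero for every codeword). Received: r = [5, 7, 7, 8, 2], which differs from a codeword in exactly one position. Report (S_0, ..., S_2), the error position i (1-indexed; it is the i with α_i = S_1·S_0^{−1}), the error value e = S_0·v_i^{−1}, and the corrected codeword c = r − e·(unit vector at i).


S = (7, 7, 7), error at position 3, error magnitude e = 8, c = [5, 7, 10, 8, 2].

Step 1: column multipliers v_i = (∏_{j≠i}(α_i − α_j))^{−1} mod 11.
  i = 1 (α = 7): (7−9)(7−1)(7−10)(7−4) = (−2)·6·(−3)·3 = 108 ≡ 9, so v_1 = 9^{−1} = 5 (mod 11).
  i = 2 (α = 9): (9−7)(9−1)(9−10)(9−4) = 2·8·(−1)·5 = −80 ≡ 8, so v_2 = 8^{−1} = 7 (mod 11).
  i = 3 (α = 1): (1−7)(1−9)(1−10)(1−4) = (−6)·(−8)·(−9)·(−3) = 1296 ≡ 9, so v_3 = 9^{−1} = 5 (mod 11).
  i = 4 (α = 10): (10−7)(10−9)(10−1)(10−4) = 3·1·9·6 = 162 ≡ 8, so v_4 = 8^{−1} = 7 (mod 11).
  i = 5 (α = 4): (4−7)(4−9)(4−1)(4−10) = (−3)·(−5)·3·(−6) = −270 ≡ 5, so v_5 = 5^{−1} = 9 (mod 11).
  v = [5, 7, 5, 7, 9].
Step 2: syndromes of r = [5, 7, 7, 8, 2] (all sums mod 11).
  S_0 = Σ v_i r_i = 5·5 + 7·7 + 5·7 + 7·8 + 9·2 = 183 ≡ 7.
  S_1 = Σ v_i α_i r_i = 5·7·5 + 7·9·7 + 5·1·7 + 7·10·8 + 9·4·2 = 1283 ≡ 7.
  α_i^2 mod 11 = [5, 4, 1, 1, 5].
  S_2 = Σ v_i α_i^2 r_i = 5·5·5 + 7·4·7 + 5·1·7 + 7·1·8 + 9·5·2 = 502 ≡ 7.
  S = (7, 7, 7) ≠ 0, so r is not a codeword (an error is present).
Step 3: locate the error. For a single error e at position i, S_ℓ = v_i·e·α_i^ℓ, so α_err = S_1/S_0.
  S_0^{−1} = 7^{−1} = 8 (mod 11), so α_err = 7·8 = 56 ≡ 1 = α_3. Error position i = 3.
  Consistency check: S_2/S_1 = 7·8 = 56 ≡ 1 = α_err ✓ (single-error assumption holds).
Step 4: error magnitude e = S_0/v_3 = S_0·∏_{j≠3}(α_3 − α_j) = 7·9 = 63 ≡ 8 (mod 11).
Step 5: correct position 3: c_3 = r_3 − e = 7 − 8 ≡ 10 (mod 11). Hence c = [5, 7, 10, 8, 2].
  Check: interpolating c through the α_i gives m(x) = 9 + 1·x (degree < 2) with m(α_i) = c_i for every i, so c is indeed a codeword.


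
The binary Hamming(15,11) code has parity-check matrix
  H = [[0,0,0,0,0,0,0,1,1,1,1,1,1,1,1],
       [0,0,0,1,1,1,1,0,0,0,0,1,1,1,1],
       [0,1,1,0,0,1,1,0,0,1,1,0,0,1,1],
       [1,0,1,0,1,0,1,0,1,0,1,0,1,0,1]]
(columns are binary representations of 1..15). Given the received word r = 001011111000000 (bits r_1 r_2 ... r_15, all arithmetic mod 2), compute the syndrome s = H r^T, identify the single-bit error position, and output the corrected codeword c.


s = (0, 1, 1, 0)^T, error position = 6, corrected codeword c = 001010111000000

Compute s = H r^T mod 2 one row at a time:
  s_1 = 1 + 1 + 0 + 0 + 0 + 0 + 0 + 0 = 2 ≡ 0 (mod 2).
  s_2 = 0 + 1 + 1 + 1 + 0 + 0 + 0 + 0 = 3 ≡ 1 (mod 2).
  s_3 = 0 + 1 + 1 + 1 + 0 + 0 + 0 + 0 = 3 ≡ 1 (mod 2).
  s_4 = 0 + 1 + 1 + 1 + 1 + 0 + 0 + 0 = 4 ≡ 0 (mod 2).
s = (0, 1, 1, 0)^T — this equals column 6 of H (binary 0110), so error is at position 6.
Correct: flip bit 6 of r = 001011111000000 to get c = 001010111000000.


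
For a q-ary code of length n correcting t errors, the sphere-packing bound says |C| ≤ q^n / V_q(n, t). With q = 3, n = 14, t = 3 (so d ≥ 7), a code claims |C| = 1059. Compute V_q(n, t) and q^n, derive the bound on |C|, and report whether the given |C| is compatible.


V_q(n, t) = 3305, q^n = 4782969, Hamming bound = 1447, |C| = 1059 ≤ bound (satisfied).

Step 1: Compute V_q(n, t) = Σ_{j=0}^3 C(n, j) (q−1)^j.
  j = 0: C(14,0)·(2)^0 = 1·1 = 1.
  j = 1: C(14,1)·(2)^1 = 14·2 = 28.
  j = 2: C(14,2)·(2)^2 = 91·4 = 364.
  j = 3: C(14,3)·(2)^3 = 364·8 = 2912.
  V_q(n, t) = 1 + 28 + 364 + 2912 = 3305.
Step 2: q^n = 3^14 = 4782969.
Step 3: Hamming bound ⌊q^n / V_q(n,t)⌋ = ⌊4782969/3305⌋ = 1447.
Step 4: Compare |C| = 1059 to 1447: satisfied.
The claimed |C| lies below the Hamming bound.


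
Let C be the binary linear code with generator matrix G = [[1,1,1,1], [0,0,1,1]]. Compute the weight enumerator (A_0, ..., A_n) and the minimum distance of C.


Weight distribution: A_0 = 1, A_2 = 2, A_4 = 1. Minimum distance d = 2.

Enumerate all 2^2 = 4 messages m ∈ F_2^2.
For each, compute codeword c = mG in F_2^4, then tally its weight.
  m = 00 → c = 0000, weight = 0.
  m = 10 → c = 1111, weight = 4.
  m = 01 → c = 0011, weight = 2.
  m = 11 → c = 1100, weight = 2.
Tally weights:
  weight 0: 1 codewords.
  weight 2: 2 codewords.
  weight 4: 1 codewords.
Minimum distance d = smallest w > 0 with A_w > 0 = 2.
Sanity: Σ A_w = 4 = 2^2 = 4 ✓.


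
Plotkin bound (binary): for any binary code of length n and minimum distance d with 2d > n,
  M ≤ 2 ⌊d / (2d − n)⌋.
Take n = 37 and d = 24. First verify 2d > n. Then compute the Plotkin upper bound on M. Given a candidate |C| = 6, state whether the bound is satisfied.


Plotkin bound M ≤ 4; given |C| = 6 > bound (violated).

Check applicability: 2d = 48, n = 37.
2d − n = 11 > 0, so Plotkin applies.
Compute d/(2d−n) = 24/11 ≈ 2.1818.
⌊d/(2d−n)⌋ = 2.
Plotkin bound: M ≤ 2·2 = 4.
Given |C| = 6, check: VIOLATED.
This |C| is above the Plotkin bound, so no binary code with n = 37, d = 24 and 6 codewords exists.


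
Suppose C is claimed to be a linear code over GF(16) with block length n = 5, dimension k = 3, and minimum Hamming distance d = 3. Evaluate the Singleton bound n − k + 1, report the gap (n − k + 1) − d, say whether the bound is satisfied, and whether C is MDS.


Singleton RHS = n − k + 1 = 3, slack = 0, bound satisfied, MDS.

Singleton bound: d ≤ n − k + 1.
Here n = 5, k = 3, so n − k + 1 = 3.
Given d = 3, check d ≤ 3: YES.
Slack = (n − k + 1) − d = 0.
The code is MDS (slack = 0).
Description: the claimed parameters are [5, 3, 3]_16; such a code would be MDS (meets Singleton bound).


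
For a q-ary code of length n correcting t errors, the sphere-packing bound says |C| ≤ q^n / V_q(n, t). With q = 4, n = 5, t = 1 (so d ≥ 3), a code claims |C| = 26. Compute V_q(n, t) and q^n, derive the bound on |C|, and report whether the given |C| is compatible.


V_q(n, t) = 16, q^n = 1024, Hamming bound = 64, |C| = 26 ≤ bound (satisfied).

Step 1: Compute V_q(n, t) = Σ_{j=0}^1 C(n, j) (q−1)^j.
  j = 0: C(5,0)·(3)^0 = 1·1 = 1.
  j = 1: C(5,1)·(3)^1 = 5·3 = 15.
  V_q(n, t) = 1 + 15 = 16.
Step 2: q^n = 4^5 = 1024.
Step 3: Hamming bound ⌊q^n / V_q(n,t)⌋ = ⌊1024/16⌋ = 64.
Step 4: Compare |C| = 26 to 64: satisfied.
The claimed |C| lies below the Hamming bound.


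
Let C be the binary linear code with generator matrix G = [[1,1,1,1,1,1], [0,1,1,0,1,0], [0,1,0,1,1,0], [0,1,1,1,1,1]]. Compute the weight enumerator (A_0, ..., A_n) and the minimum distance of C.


Weight distribution: A_0 = 1, A_1 = 1, A_2 = 3, A_3 = 6, A_4 = 3, A_5 = 1, A_6 = 1. Minimum distance d = 1.

Enumerate all 2^4 = 16 messages m ∈ F_2^4.
For each, compute codeword c = mG in F_2^6, then tally its weight.
  m = 0000 → c = 000000, weight = 0.
  m = 1000 → c = 111111, weight = 6.
  m = 0100 → c = 011010, weight = 3.
  m = 1100 → c = 100101, weight = 3.
  m = 0010 → c = 010110, weight = 3.
  m = 1010 → c = 101001, weight = 3.
  m = 0110 → c = 001100, weight = 2.
  m = 1110 → c = 110011, weight = 4.
  m = 0001 → c = 011111, weight = 5.
  m = 1001 → c = 100000, weight = 1.
  m = 0101 → c = 000101, weight = 2.
  m = 1101 → c = 111010, weight = 4.
  m = 0011 → c = 001001, weight = 2.
  m = 1011 → c = 110110, weight = 4.
  m = 0111 → c = 010011, weight = 3.
  m = 1111 → c = 101100, weight = 3.
Tally weights:
  weight 0: 1 codewords.
  weight 1: 1 codewords.
  weight 2: 3 codewords.
  weight 3: 6 codewords.
  weight 4: 3 codewords.
  weight 5: 1 codewords.
  weight 6: 1 codewords.
Minimum distance d = smallest w > 0 with A_w > 0 = 1.
Sanity: Σ A_w = 16 = 2^4 = 16 ✓.


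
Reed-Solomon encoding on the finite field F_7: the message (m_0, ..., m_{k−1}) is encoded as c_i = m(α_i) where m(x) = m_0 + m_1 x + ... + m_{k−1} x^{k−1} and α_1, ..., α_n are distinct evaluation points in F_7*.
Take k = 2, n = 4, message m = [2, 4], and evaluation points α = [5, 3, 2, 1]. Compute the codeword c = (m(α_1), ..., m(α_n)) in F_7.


c = [1, 0, 3, 6]

Message polynomial: m(x) = 2 + 4·x (mod 7).
For each evaluation point α_i, compute m(α_i) mod 7:
  α_1 = 5: Horner steps 4 → 1, so m(5) = 1.
  α_2 = 3: Horner steps 4 → 0, so m(3) = 0.
  α_3 = 2: Horner steps 4 → 3, so m(2) = 3.
  α_4 = 1: Horner steps 4 → 6, so m(1) = 6.
Codeword c = [1, 0, 3, 6] ∈ F_7^4.


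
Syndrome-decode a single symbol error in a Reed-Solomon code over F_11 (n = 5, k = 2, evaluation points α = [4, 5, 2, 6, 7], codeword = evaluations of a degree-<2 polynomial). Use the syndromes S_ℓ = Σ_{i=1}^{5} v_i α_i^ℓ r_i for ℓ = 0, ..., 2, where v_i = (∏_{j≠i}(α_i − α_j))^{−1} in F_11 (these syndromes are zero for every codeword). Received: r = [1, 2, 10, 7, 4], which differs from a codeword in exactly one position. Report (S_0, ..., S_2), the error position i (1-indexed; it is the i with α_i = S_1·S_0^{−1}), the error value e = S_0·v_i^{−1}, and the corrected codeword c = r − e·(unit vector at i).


S = (5, 8, 4), error at position 4, error magnitude e = 4, c = [1, 2, 10, 3, 4].

Step 1: column multipliers v_i = (∏_{j≠i}(α_i − α_j))^{−1} mod 11.
  i = 1 (α = 4): (4−5)(4−2)(4−6)(4−7) = (−1)·2·(−2)·(−3) = −12 ≡ 10, so v_1 = 10^{−1} = 10 (mod 11).
  i = 2 (α = 5): (5−4)(5−2)(5−6)(5−7) = 1·3·(−1)·(−2) = 6 ≡ 6, so v_2 = 6^{−1} = 2 (mod 11).
  i = 3 (α = 2): (2−4)(2−5)(2−6)(2−7) = (−2)·(−3)·(−4)·(−5) = 120 ≡ 10, so v_3 = 10^{−1} = 10 (mod 11).
  i = 4 (α = 6): (6−4)(6−5)(6−2)(6−7) = 2·1·4·(−1) = −8 ≡ 3, so v_4 = 3^{−1} = 4 (mod 11).
  i = 5 (α = 7): (7−4)(7−5)(7−2)(7−6) = 3·2·5·1 = 30 ≡ 8, so v_5 = 8^{−1} = 7 (mod 11).
  v = [10, 2, 10, 4, 7].
Step 2: syndromes of r = [1, 2, 10, 7, 4] (all sums mod 11).
  S_0 = Σ v_i r_i = 10·1 + 2·2 + 10·10 + 4·7 + 7·4 = 170 ≡ 5.
  S_1 = Σ v_i α_i r_i = 10·4·1 + 2·5·2 + 10·2·10 + 4·6·7 + 7·7·4 = 624 ≡ 8.
  α_i^2 mod 11 = [5, 3, 4, 3, 5].
  S_2 = Σ v_i α_i^2 r_i = 10·5·1 + 2·3·2 + 10·4·10 + 4·3·7 + 7·5·4 = 686 ≡ 4.
  S = (5, 8, 4) ≠ 0, so r is not a codeword (an error is present).
Step 3: locate the error. For a single error e at position i, S_ℓ = v_i·e·α_i^ℓ, so α_err = S_1/S_0.
  S_0^{−1} = 5^{−1} = 9 (mod 11), so α_err = 8·9 = 72 ≡ 6 = α_4. Error position i = 4.
  Consistency check: S_2/S_1 = 4·7 = 28 ≡ 6 = α_err ✓ (single-error assumption holds).
Step 4: error magnitude e = S_0/v_4 = S_0·∏_{j≠4}(α_4 − α_j) = 5·3 = 15 ≡ 4 (mod 11).
Step 5: correct position 4: c_4 = r_4 − e = 7 − 4 ≡ 3 (mod 11). Hence c = [1, 2, 10, 3, 4].
  Check: interpolating c through the α_i gives m(x) = 8 + 1·x (degree < 2) with m(α_i) = c_i for every i, so c is indeed a codeword.


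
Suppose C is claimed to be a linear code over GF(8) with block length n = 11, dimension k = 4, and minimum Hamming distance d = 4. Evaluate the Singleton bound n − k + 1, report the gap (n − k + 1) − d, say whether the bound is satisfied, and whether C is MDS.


Singleton RHS = n − k + 1 = 8, slack = 4, bound satisfied, not MDS.

Singleton bound: d ≤ n − k + 1.
Here n = 11, k = 4, so n − k + 1 = 8.
Given d = 4, check d ≤ 8: YES.
Slack = (n − k + 1) − d = 4.
The code is NOT MDS (slack = 4 > 0).
Description: the claimed parameters are [11, 4, 4]_8; such a code would be non-MDS.


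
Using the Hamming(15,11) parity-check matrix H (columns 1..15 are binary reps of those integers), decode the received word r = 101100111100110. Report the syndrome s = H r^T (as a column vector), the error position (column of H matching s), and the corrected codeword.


s = (1, 0, 0, 1)^T, error position = 9, corrected codeword c = 101100110100110

Compute s = H r^T mod 2 one row at a time:
  s_1 = 1 + 1 + 1 + 0 + 0 + 1 + 1 + 0 = 5 ≡ 1 (mod 2).
  s_2 = 1 + 0 + 0 + 1 + 0 + 1 + 1 + 0 = 4 ≡ 0 (mod 2).
  s_3 = 0 + 1 + 0 + 1 + 1 + 0 + 1 + 0 = 4 ≡ 0 (mod 2).
  s_4 = 1 + 1 + 0 + 1 + 1 + 0 + 1 + 0 = 5 ≡ 1 (mod 2).
s = (1, 0, 0, 1)^T — this equals column 9 of H (binary 1001), so error is at position 9.
Correct: flip bit 9 of r = 101100111100110 to get c = 101100110100110.


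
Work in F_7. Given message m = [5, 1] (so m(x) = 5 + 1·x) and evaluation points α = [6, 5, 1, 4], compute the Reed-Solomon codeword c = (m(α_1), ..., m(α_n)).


c = [4, 3, 6, 2]

Message polynomial: m(x) = 5 + 1·x (mod 7).
For each evaluation point α_i, compute m(α_i) mod 7:
  α_1 = 6: Horner steps 1 → 4, so m(6) = 4.
  α_2 = 5: Horner steps 1 → 3, so m(5) = 3.
  α_3 = 1: Horner steps 1 → 6, so m(1) = 6.
  α_4 = 4: Horner steps 1 → 2, so m(4) = 2.
Codeword c = [4, 3, 6, 2] ∈ F_7^4.


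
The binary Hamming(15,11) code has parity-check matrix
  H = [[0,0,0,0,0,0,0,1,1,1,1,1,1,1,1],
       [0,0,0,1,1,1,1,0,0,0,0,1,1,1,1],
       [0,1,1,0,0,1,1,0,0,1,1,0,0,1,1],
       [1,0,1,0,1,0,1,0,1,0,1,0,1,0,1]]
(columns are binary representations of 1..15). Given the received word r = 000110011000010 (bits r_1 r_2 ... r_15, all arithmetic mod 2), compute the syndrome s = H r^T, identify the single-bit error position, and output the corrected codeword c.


s = (1, 1, 1, 0)^T, error position = 14, corrected codeword c = 000110011000000

Compute s = H r^T mod 2 one row at a time:
  s_1 = 1 + 1 + 0 + 0 + 0 + 0 + 1 + 0 = 3 ≡ 1 (mod 2).
  s_2 = 1 + 1 + 0 + 0 + 0 + 0 + 1 + 0 = 3 ≡ 1 (mod 2).
  s_3 = 0 + 0 + 0 + 0 + 0 + 0 + 1 + 0 = 1 ≡ 1 (mod 2).
  s_4 = 0 + 0 + 1 + 0 + 1 + 0 + 0 + 0 = 2 ≡ 0 (mod 2).
s = (1, 1, 1, 0)^T — this equals column 14 of H (binary 1110), so error is at position 14.
Correct: flip bit 14 of r = 000110011000010 to get c = 000110011000000.


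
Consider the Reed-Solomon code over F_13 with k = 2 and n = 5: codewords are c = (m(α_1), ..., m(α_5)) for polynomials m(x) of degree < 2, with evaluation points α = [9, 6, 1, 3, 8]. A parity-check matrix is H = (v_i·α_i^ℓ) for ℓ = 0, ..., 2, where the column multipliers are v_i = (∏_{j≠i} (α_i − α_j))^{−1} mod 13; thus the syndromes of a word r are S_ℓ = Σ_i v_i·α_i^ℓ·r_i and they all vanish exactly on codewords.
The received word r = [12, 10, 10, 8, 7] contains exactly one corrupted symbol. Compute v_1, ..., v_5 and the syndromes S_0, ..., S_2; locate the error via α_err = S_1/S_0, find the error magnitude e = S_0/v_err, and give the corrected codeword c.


S = (12, 12, 12), error at position 3, error magnitude e = 12, c = [12, 10, 11, 8, 7].

Step 1: column multipliers v_i = (∏_{j≠i}(α_i − α_j))^{−1} mod 13.
  i = 1 (α = 9): (9−6)(9−1)(9−3)(9−8) = 3·8·6·1 = 144 ≡ 1, so v_1 = 1^{−1} = 1 (mod 13).
  i = 2 (α = 6): (6−9)(6−1)(6−3)(6−8) = (−3)·5·3·(−2) = 90 ≡ 12, so v_2 = 12^{−1} = 12 (mod 13).
  i = 3 (α = 1): (1−9)(1−6)(1−3)(1−8) = (−8)·(−5)·(−2)·(−7) = 560 ≡ 1, so v_3 = 1^{−1} = 1 (mod 13).
  i = 4 (α = 3): (3−9)(3−6)(3−1)(3−8) = (−6)·(−3)·2·(−5) = −180 ≡ 2, so v_4 = 2^{−1} = 7 (mod 13).
  i = 5 (α = 8): (8−9)(8−6)(8−1)(8−3) = (−1)·2·7·5 = −70 ≡ 8, so v_5 = 8^{−1} = 5 (mod 13).
  v = [1, 12, 1, 7, 5].
Step 2: syndromes of r = [12, 10, 10, 8, 7] (all sums mod 13).
  S_0 = Σ v_i r_i = 1·12 + 12·10 + 1·10 + 7·8 + 5·7 = 233 ≡ 12.
  S_1 = Σ v_i α_i r_i = 1·9·12 + 12·6·10 + 1·1·10 + 7·3·8 + 5·8·7 = 1286 ≡ 12.
  α_i^2 mod 13 = [3, 10, 1, 9, 12].
  S_2 = Σ v_i α_i^2 r_i = 1·3·12 + 12·10·10 + 1·1·10 + 7·9·8 + 5·12·7 = 2170 ≡ 12.
  S = (12, 12, 12) ≠ 0, so r is not a codeword (an error is present).
Step 3: locate the error. For a single error e at position i, S_ℓ = v_i·e·α_i^ℓ, so α_err = S_1/S_0.
  S_0^{−1} = 12^{−1} = 12 (mod 13), so α_err = 12·12 = 144 ≡ 1 = α_3. Error position i = 3.
  Consistency check: S_2/S_1 = 12·12 = 144 ≡ 1 = α_err ✓ (single-error assumption holds).
Step 4: error magnitude e = S_0/v_3 = S_0·∏_{j≠3}(α_3 − α_j) = 12·1 = 12 ≡ 12 (mod 13).
Step 5: correct position 3: c_3 = r_3 − e = 10 − 12 ≡ 11 (mod 13). Hence c = [12, 10, 11, 8, 7].
  Check: interpolating c through the α_i gives m(x) = 6 + 5·x (degree < 2) with m(α_i) = c_i for every i, so c is indeed a codeword.


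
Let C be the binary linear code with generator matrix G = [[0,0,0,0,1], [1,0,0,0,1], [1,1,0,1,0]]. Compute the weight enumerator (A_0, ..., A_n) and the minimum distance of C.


Weight distribution: A_0 = 1, A_1 = 2, A_2 = 2, A_3 = 2, A_4 = 1. Minimum distance d = 1.

Enumerate all 2^3 = 8 messages m ∈ F_2^3.
For each, compute codeword c = mG in F_2^5, then tally its weight.
  m = 000 → c = 00000, weight = 0.
  m = 100 → c = 00001, weight = 1.
  m = 010 → c = 10001, weight = 2.
  m = 110 → c = 10000, weight = 1.
  m = 001 → c = 11010, weight = 3.
  m = 101 → c = 11011, weight = 4.
  m = 011 → c = 01011, weight = 3.
  m = 111 → c = 01010, weight = 2.
Tally weights:
  weight 0: 1 codewords.
  weight 1: 2 codewords.
  weight 2: 2 codewords.
  weight 3: 2 codewords.
  weight 4: 1 codewords.
Minimum distance d = smallest w > 0 with A_w > 0 = 1.
Sanity: Σ A_w = 8 = 2^3 = 8 ✓.


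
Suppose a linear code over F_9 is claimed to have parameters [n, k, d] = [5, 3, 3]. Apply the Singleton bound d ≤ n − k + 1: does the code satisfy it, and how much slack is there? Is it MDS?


Singleton RHS = n − k + 1 = 3, slack = 0, bound satisfied, MDS.

Singleton bound: d ≤ n − k + 1.
Here n = 5, k = 3, so n − k + 1 = 3.
Given d = 3, check d ≤ 3: YES.
Slack = (n − k + 1) − d = 0.
The code is MDS (slack = 0).
Description: the claimed parameters are [5, 3, 3]_9; such a code would be MDS (meets Singleton bound).


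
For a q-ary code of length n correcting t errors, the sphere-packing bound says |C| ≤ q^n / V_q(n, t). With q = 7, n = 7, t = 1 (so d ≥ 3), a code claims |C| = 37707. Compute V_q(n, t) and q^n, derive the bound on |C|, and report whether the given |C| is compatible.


V_q(n, t) = 43, q^n = 823543, Hamming bound = 19152, |C| = 37707 > bound (violated).

Step 1: Compute V_q(n, t) = Σ_{j=0}^1 C(n, j) (q−1)^j.
  j = 0: C(7,0)·(6)^0 = 1·1 = 1.
  j = 1: C(7,1)·(6)^1 = 7·6 = 42.
  V_q(n, t) = 1 + 42 = 43.
Step 2: q^n = 7^7 = 823543.
Step 3: Hamming bound ⌊q^n / V_q(n,t)⌋ = ⌊823543/43⌋ = 19152.
Step 4: Compare |C| = 37707 to 19152: violated.
The claimed |C| lies above the Hamming bound, so no 7-ary code of length 7 with d ≥ 3 can have 37707 codewords.


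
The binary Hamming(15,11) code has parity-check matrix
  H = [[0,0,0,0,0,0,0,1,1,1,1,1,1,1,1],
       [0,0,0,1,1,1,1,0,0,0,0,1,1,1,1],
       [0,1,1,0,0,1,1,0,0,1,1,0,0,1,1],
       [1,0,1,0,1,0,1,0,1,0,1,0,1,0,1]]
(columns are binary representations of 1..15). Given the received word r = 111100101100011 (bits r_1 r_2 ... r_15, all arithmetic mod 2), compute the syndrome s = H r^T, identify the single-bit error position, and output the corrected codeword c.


s = (0, 0, 0, 1)^T, error position = 1, corrected codeword c = 011100101100011

Compute s = H r^T mod 2 one row at a time:
  s_1 = 0 + 1 + 1 + 0 + 0 + 0 + 1 + 1 = 4 ≡ 0 (mod 2).
  s_2 = 1 + 0 + 0 + 1 + 0 + 0 + 1 + 1 = 4 ≡ 0 (mod 2).
  s_3 = 1 + 1 + 0 + 1 + 1 + 0 + 1 + 1 = 6 ≡ 0 (mod 2).
  s_4 = 1 + 1 + 0 + 1 + 1 + 0 + 0 + 1 = 5 ≡ 1 (mod 2).
s = (0, 0, 0, 1)^T — this equals column 1 of H (binary 0001), so error is at position 1.
Correct: flip bit 1 of r = 111100101100011 to get c = 011100101100011.


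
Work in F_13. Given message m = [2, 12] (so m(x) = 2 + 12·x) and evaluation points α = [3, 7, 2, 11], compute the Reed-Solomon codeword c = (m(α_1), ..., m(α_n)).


c = [12, 8, 0, 4]

Message polynomial: m(x) = 2 + 12·x (mod 13).
For each evaluation point α_i, compute m(α_i) mod 13:
  α_1 = 3: Horner steps 12 → 12, so m(3) = 12.
  α_2 = 7: Horner steps 12 → 8, so m(7) = 8.
  α_3 = 2: Horner steps 12 → 0, so m(2) = 0.
  α_4 = 11: Horner steps 12 → 4, so m(11) = 4.
Codeword c = [12, 8, 0, 4] ∈ F_13^4.


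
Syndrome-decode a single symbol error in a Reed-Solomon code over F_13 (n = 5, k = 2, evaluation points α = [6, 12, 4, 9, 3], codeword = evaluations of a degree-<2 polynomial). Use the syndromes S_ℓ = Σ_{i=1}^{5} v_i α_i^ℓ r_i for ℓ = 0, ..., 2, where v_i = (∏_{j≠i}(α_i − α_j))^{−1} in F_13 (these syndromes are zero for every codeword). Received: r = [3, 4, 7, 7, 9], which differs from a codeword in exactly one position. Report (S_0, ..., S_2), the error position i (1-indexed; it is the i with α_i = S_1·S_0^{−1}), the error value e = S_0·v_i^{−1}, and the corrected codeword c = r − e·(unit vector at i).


S = (12, 4, 10), error at position 4, error magnitude e = 10, c = [3, 4, 7, 10, 9].

Step 1: column multipliers v_i = (∏_{j≠i}(α_i − α_j))^{−1} mod 13.
  i = 1 (α = 6): (6−12)(6−4)(6−9)(6−3) = (−6)·2·(−3)·3 = 108 ≡ 4, so v_1 = 4^{−1} = 10 (mod 13).
  i = 2 (α = 12): (12−6)(12−4)(12−9)(12−3) = 6·8·3·9 = 1296 ≡ 9, so v_2 = 9^{−1} = 3 (mod 13).
  i = 3 (α = 4): (4−6)(4−12)(4−9)(4−3) = (−2)·(−8)·(−5)·1 = −80 ≡ 11, so v_3 = 11^{−1} = 6 (mod 13).
  i = 4 (α = 9): (9−6)(9−12)(9−4)(9−3) = 3·(−3)·5·6 = −270 ≡ 3, so v_4 = 3^{−1} = 9 (mod 13).
  i = 5 (α = 3): (3−6)(3−12)(3−4)(3−9) = (−3)·(−9)·(−1)·(−6) = 162 ≡ 6, so v_5 = 6^{−1} = 11 (mod 13).
  v = [10, 3, 6, 9, 11].
Step 2: syndromes of r = [3, 4, 7, 7, 9] (all sums mod 13).
  S_0 = Σ v_i r_i = 10·3 + 3·4 + 6·7 + 9·7 + 11·9 = 246 ≡ 12.
  S_1 = Σ v_i α_i r_i = 10·6·3 + 3·12·4 + 6·4·7 + 9·9·7 + 11·3·9 = 1356 ≡ 4.
  α_i^2 mod 13 = [10, 1, 3, 3, 9].
  S_2 = Σ v_i α_i^2 r_i = 10·10·3 + 3·1·4 + 6·3·7 + 9·3·7 + 11·9·9 = 1518 ≡ 10.
  S = (12, 4, 10) ≠ 0, so r is not a codeword (an error is present).
Step 3: locate the error. For a single error e at position i, S_ℓ = v_i·e·α_i^ℓ, so α_err = S_1/S_0.
  S_0^{−1} = 12^{−1} = 12 (mod 13), so α_err = 4·12 = 48 ≡ 9 = α_4. Error position i = 4.
  Consistency check: S_2/S_1 = 10·10 = 100 ≡ 9 = α_err ✓ (single-error assumption holds).
Step 4: error magnitude e = S_0/v_4 = S_0·∏_{j≠4}(α_4 − α_j) = 12·3 = 36 ≡ 10 (mod 13).
Step 5: correct position 4: c_4 = r_4 − e = 7 − 10 ≡ 10 (mod 13). Hence c = [3, 4, 7, 10, 9].
  Check: interpolating c through the α_i gives m(x) = 2 + 11·x (degree < 2) with m(α_i) = c_i for every i, so c is indeed a codeword.


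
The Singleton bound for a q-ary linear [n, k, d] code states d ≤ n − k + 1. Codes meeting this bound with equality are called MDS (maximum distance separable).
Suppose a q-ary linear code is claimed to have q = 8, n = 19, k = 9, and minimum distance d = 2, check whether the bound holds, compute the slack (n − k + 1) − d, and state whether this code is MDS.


Singleton RHS = n − k + 1 = 11, slack = 9, bound satisfied, not MDS.

Singleton bound: d ≤ n − k + 1.
Here n = 19, k = 9, so n − k + 1 = 11.
Given d = 2, check d ≤ 11: YES.
Slack = (n − k + 1) − d = 9.
The code is NOT MDS (slack = 9 > 0).
Description: the claimed parameters are [19, 9, 2]_8; such a code would be non-MDS.


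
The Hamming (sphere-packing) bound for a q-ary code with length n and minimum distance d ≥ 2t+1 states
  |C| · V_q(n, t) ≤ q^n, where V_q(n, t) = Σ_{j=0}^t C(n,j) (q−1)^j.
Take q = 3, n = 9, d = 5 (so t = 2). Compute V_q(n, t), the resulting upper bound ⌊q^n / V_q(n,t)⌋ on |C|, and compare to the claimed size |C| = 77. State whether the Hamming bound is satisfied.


V_q(n, t) = 163, q^n = 19683, Hamming bound = 120, |C| = 77 ≤ bound (satisfied).

Step 1: Compute V_q(n, t) = Σ_{j=0}^2 C(n, j) (q−1)^j.
  j = 0: C(9,0)·(2)^0 = 1·1 = 1.
  j = 1: C(9,1)·(2)^1 = 9·2 = 18.
  j = 2: C(9,2)·(2)^2 = 36·4 = 144.
  V_q(n, t) = 1 + 18 + 144 = 163.
Step 2: q^n = 3^9 = 19683.
Step 3: Hamming bound ⌊q^n / V_q(n,t)⌋ = ⌊19683/163⌋ = 120.
Step 4: Compare |C| = 77 to 120: satisfied.
The claimed |C| lies below the Hamming bound.


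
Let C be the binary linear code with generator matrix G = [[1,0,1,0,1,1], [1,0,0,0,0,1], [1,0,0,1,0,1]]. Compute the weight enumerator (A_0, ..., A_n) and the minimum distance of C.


Weight distribution: A_0 = 1, A_1 = 1, A_2 = 2, A_3 = 2, A_4 = 1, A_5 = 1. Minimum distance d = 1.

Enumerate all 2^3 = 8 messages m ∈ F_2^3.
For each, compute codeword c = mG in F_2^6, then tally its weight.
  m = 000 → c = 000000, weight = 0.
  m = 100 → c = 101011, weight = 4.
  m = 010 → c = 100001, weight = 2.
  m = 110 → c = 001010, weight = 2.
  m = 001 → c = 100101, weight = 3.
  m = 101 → c = 001110, weight = 3.
  m = 011 → c = 000100, weight = 1.
  m = 111 → c = 101111, weight = 5.
Tally weights:
  weight 0: 1 codewords.
  weight 1: 1 codewords.
  weight 2: 2 codewords.
  weight 3: 2 codewords.
  weight 4: 1 codewords.
  weight 5: 1 codewords.
Minimum distance d = smallest w > 0 with A_w > 0 = 1.
Sanity: Σ A_w = 8 = 2^3 = 8 ✓.


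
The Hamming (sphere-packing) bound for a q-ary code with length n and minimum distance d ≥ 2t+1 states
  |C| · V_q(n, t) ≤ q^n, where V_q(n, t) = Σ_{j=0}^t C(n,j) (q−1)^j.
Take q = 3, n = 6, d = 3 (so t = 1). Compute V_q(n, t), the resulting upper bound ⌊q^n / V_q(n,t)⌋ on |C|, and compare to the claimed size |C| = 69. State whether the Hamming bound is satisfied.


V_q(n, t) = 13, q^n = 729, Hamming bound = 56, |C| = 69 > bound (violated).

Step 1: Compute V_q(n, t) = Σ_{j=0}^1 C(n, j) (q−1)^j.
  j = 0: C(6,0)·(2)^0 = 1·1 = 1.
  j = 1: C(6,1)·(2)^1 = 6·2 = 12.
  V_q(n, t) = 1 + 12 = 13.
Step 2: q^n = 3^6 = 729.
Step 3: Hamming bound ⌊q^n / V_q(n,t)⌋ = ⌊729/13⌋ = 56.
Step 4: Compare |C| = 69 to 56: violated.
The claimed |C| lies above the Hamming bound, so no 3-ary code of length 6 with d ≥ 3 can have 69 codewords.


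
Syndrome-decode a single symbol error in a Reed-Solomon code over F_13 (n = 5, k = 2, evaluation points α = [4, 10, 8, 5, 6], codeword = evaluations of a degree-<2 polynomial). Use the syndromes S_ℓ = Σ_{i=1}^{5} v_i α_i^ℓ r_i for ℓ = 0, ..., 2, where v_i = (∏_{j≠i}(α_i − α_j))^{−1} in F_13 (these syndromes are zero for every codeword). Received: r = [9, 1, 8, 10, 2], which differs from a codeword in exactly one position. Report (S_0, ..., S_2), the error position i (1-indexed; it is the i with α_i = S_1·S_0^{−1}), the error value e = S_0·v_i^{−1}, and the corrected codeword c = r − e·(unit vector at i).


S = (1, 5, 12), error at position 4, error magnitude e = 11, c = [9, 1, 8, 12, 2].

Step 1: column multipliers v_i = (∏_{j≠i}(α_i − α_j))^{−1} mod 13.
  i = 1 (α = 4): (4−10)(4−8)(4−5)(4−6) = (−6)·(−4)·(−1)·(−2) = 48 ≡ 9, so v_1 = 9^{−1} = 3 (mod 13).
  i = 2 (α = 10): (10−4)(10−8)(10−5)(10−6) = 6·2·5·4 = 240 ≡ 6, so v_2 = 6^{−1} = 11 (mod 13).
  i = 3 (α = 8): (8−4)(8−10)(8−5)(8−6) = 4·(−2)·3·2 = −48 ≡ 4, so v_3 = 4^{−1} = 10 (mod 13).
  i = 4 (α = 5): (5−4)(5−10)(5−8)(5−6) = 1·(−5)·(−3)·(−1) = −15 ≡ 11, so v_4 = 11^{−1} = 6 (mod 13).
  i = 5 (α = 6): (6−4)(6−10)(6−8)(6−5) = 2·(−4)·(−2)·1 = 16 ≡ 3, so v_5 = 3^{−1} = 9 (mod 13).
  v = [3, 11, 10, 6, 9].
Step 2: syndromes of r = [9, 1, 8, 10, 2] (all sums mod 13).
  S_0 = Σ v_i r_i = 3·9 + 11·1 + 10·8 + 6·10 + 9·2 = 196 ≡ 1.
  S_1 = Σ v_i α_i r_i = 3·4·9 + 11·10·1 + 10·8·8 + 6·5·10 + 9·6·2 = 1266 ≡ 5.
  α_i^2 mod 13 = [3, 9, 12, 12, 10].
  S_2 = Σ v_i α_i^2 r_i = 3·3·9 + 11·9·1 + 10·12·8 + 6·12·10 + 9·10·2 = 2040 ≡ 12.
  S = (1, 5, 12) ≠ 0, so r is not a codeword (an error is present).
Step 3: locate the error. For a single error e at position i, S_ℓ = v_i·e·α_i^ℓ, so α_err = S_1/S_0.
  S_0^{−1} = 1^{−1} = 1 (mod 13), so α_err = 5·1 = 5 ≡ 5 = α_4. Error position i = 4.
  Consistency check: S_2/S_1 = 12·8 = 96 ≡ 5 = α_err ✓ (single-error assumption holds).
Step 4: error magnitude e = S_0/v_4 = S_0·∏_{j≠4}(α_4 − α_j) = 1·11 = 11 ≡ 11 (mod 13).
Step 5: correct position 4: c_4 = r_4 − e = 10 − 11 ≡ 12 (mod 13). Hence c = [9, 1, 8, 12, 2].
  Check: interpolating c through the α_i gives m(x) = 10 + 3·x (degree < 2) with m(α_i) = c_i for every i, so c is indeed a codeword.


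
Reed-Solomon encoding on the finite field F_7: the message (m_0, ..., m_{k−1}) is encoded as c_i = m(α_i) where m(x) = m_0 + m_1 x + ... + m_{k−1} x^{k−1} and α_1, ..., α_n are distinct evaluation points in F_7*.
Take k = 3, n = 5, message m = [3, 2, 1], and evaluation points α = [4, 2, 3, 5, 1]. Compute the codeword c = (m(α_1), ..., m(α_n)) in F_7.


c = [6, 4, 4, 3, 6]

Message polynomial: m(x) = 3 + 2·x + 1·x^2 (mod 7).
For each evaluation point α_i, compute m(α_i) mod 7:
  α_1 = 4: Horner steps 1 → 6 → 6, so m(4) = 6.
  α_2 = 2: Horner steps 1 → 4 → 4, so m(2) = 4.
  α_3 = 3: Horner steps 1 → 5 → 4, so m(3) = 4.
  α_4 = 5: Horner steps 1 → 0 → 3, so m(5) = 3.
  α_5 = 1: Horner steps 1 → 3 → 6, so m(1) = 6.
Codeword c = [6, 4, 4, 3, 6] ∈ F_7^5.


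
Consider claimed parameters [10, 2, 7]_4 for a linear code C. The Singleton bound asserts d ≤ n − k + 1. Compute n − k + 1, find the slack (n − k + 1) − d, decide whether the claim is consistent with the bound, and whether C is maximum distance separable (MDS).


Singleton RHS = n − k + 1 = 9, slack = 2, bound satisfied, not MDS.

Singleton bound: d ≤ n − k + 1.
Here n = 10, k = 2, so n − k + 1 = 9.
Given d = 7, check d ≤ 9: YES.
Slack = (n − k + 1) − d = 2.
The code is NOT MDS (slack = 2 > 0).
Description: the claimed parameters are [10, 2, 7]_4; such a code would be non-MDS.


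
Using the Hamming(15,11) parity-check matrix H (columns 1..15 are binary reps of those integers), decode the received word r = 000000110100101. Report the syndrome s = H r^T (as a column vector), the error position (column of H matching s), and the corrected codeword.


s = (0, 1, 1, 1)^T, error position = 7, corrected codeword c = 000000010100101

Compute s = H r^T mod 2 one row at a time:
  s_1 = 1 + 0 + 1 + 0 + 0 + 1 + 0 + 1 = 4 ≡ 0 (mod 2).
  s_2 = 0 + 0 + 0 + 1 + 0 + 1 + 0 + 1 = 3 ≡ 1 (mod 2).
  s_3 = 0 + 0 + 0 + 1 + 1 + 0 + 0 + 1 = 3 ≡ 1 (mod 2).
  s_4 = 0 + 0 + 0 + 1 + 0 + 0 + 1 + 1 = 3 ≡ 1 (mod 2).
s = (0, 1, 1, 1)^T — this equals column 7 of H (binary 0111), so error is at position 7.
Correct: flip bit 7 of r = 000000110100101 to get c = 000000010100101.


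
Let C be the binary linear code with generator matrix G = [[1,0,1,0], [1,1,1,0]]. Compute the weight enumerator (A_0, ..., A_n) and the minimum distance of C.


Weight distribution: A_0 = 1, A_1 = 1, A_2 = 1, A_3 = 1. Minimum distance d = 1.

Enumerate all 2^2 = 4 messages m ∈ F_2^2.
For each, compute codeword c = mG in F_2^4, then tally its weight.
  m = 00 → c = 0000, weight = 0.
  m = 10 → c = 1010, weight = 2.
  m = 01 → c = 1110, weight = 3.
  m = 11 → c = 0100, weight = 1.
Tally weights:
  weight 0: 1 codewords.
  weight 1: 1 codewords.
  weight 2: 1 codewords.
  weight 3: 1 codewords.
Minimum distance d = smallest w > 0 with A_w > 0 = 1.
Sanity: Σ A_w = 4 = 2^2 = 4 ✓.


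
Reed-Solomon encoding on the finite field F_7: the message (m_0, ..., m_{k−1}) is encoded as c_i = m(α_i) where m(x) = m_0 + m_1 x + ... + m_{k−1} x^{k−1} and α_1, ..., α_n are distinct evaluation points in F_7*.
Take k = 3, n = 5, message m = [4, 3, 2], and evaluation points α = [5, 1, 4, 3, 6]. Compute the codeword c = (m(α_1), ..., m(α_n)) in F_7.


c = [6, 2, 6, 3, 3]

Message polynomial: m(x) = 4 + 3·x + 2·x^2 (mod 7).
For each evaluation point α_i, compute m(α_i) mod 7:
  α_1 = 5: Horner steps 2 → 6 → 6, so m(5) = 6.
  α_2 = 1: Horner steps 2 → 5 → 2, so m(1) = 2.
  α_3 = 4: Horner steps 2 → 4 → 6, so m(4) = 6.
  α_4 = 3: Horner steps 2 → 2 → 3, so m(3) = 3.
  α_5 = 6: Horner steps 2 → 1 → 3, so m(6) = 3.
Codeword c = [6, 2, 6, 3, 3] ∈ F_7^5.


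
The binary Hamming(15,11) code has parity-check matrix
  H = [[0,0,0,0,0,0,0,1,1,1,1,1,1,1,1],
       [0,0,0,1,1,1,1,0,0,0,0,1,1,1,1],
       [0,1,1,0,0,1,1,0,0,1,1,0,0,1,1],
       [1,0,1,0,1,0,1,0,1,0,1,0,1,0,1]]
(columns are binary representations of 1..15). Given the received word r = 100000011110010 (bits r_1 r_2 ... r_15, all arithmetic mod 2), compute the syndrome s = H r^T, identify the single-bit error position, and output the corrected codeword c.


s = (1, 1, 1, 1)^T, error position = 15, corrected codeword c = 100000011110011

Compute s = H r^T mod 2 one row at a time:
  s_1 = 1 + 1 + 1 + 1 + 0 + 0 + 1 + 0 = 5 ≡ 1 (mod 2).
  s_2 = 0 + 0 + 0 + 0 + 0 + 0 + 1 + 0 = 1 ≡ 1 (mod 2).
  s_3 = 0 + 0 + 0 + 0 + 1 + 1 + 1 + 0 = 3 ≡ 1 (mod 2).
  s_4 = 1 + 0 + 0 + 0 + 1 + 1 + 0 + 0 = 3 ≡ 1 (mod 2).
s = (1, 1, 1, 1)^T — this equals column 15 of H (binary 1111), so error is at position 15.
Correct: flip bit 15 of r = 100000011110010 to get c = 100000011110011.


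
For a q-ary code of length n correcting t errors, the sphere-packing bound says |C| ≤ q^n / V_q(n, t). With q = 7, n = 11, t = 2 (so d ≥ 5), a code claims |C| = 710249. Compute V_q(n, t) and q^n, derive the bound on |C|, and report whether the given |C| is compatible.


V_q(n, t) = 2047, q^n = 1977326743, Hamming bound = 965963, |C| = 710249 ≤ bound (satisfied).

Step 1: Compute V_q(n, t) = Σ_{j=0}^2 C(n, j) (q−1)^j.
  j = 0: C(11,0)·(6)^0 = 1·1 = 1.
  j = 1: C(11,1)·(6)^1 = 11·6 = 66.
  j = 2: C(11,2)·(6)^2 = 55·36 = 1980.
  V_q(n, t) = 1 + 66 + 1980 = 2047.
Step 2: q^n = 7^11 = 1977326743.
Step 3: Hamming bound ⌊q^n / V_q(n,t)⌋ = ⌊1977326743/2047⌋ = 965963.
Step 4: Compare |C| = 710249 to 965963: satisfied.
The claimed |C| lies below the Hamming bound.


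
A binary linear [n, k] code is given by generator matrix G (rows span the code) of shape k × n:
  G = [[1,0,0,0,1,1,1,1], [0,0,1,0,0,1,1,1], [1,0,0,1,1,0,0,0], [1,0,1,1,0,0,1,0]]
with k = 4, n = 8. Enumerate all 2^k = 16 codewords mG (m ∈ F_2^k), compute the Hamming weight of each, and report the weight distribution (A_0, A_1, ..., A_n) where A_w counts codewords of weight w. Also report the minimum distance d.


Weight distribution: A_0 = 1, A_2 = 2, A_3 = 5, A_4 = 5, A_5 = 2, A_7 = 1. Minimum distance d = 2.

Enumerate all 2^4 = 16 messages m ∈ F_2^4.
For each, compute codeword c = mG in F_2^8, then tally its weight.
  m = 0000 → c = 00000000, weight = 0.
  m = 1000 → c = 10001111, weight = 5.
  m = 0100 → c = 00100111, weight = 4.
  m = 1100 → c = 10101000, weight = 3.
  m = 0010 → c = 10011000, weight = 3.
  m = 1010 → c = 00010111, weight = 4.
  m = 0110 → c = 10111111, weight = 7.
  m = 1110 → c = 00110000, weight = 2.
  m = 0001 → c = 10110010, weight = 4.
  m = 1001 → c = 00111101, weight = 5.
  m = 0101 → c = 10010101, weight = 4.
  m = 1101 → c = 00011010, weight = 3.
  m = 0011 → c = 00101010, weight = 3.
  m = 1011 → c = 10100101, weight = 4.
  m = 0111 → c = 00001101, weight = 3.
  m = 1111 → c = 10000010, weight = 2.
Tally weights:
  weight 0: 1 codewords.
  weight 2: 2 codewords.
  weight 3: 5 codewords.
  weight 4: 5 codewords.
  weight 5: 2 codewords.
  weight 7: 1 codewords.
Minimum distance d = smallest w > 0 with A_w > 0 = 2.
Sanity: Σ A_w = 16 = 2^4 = 16 ✓.


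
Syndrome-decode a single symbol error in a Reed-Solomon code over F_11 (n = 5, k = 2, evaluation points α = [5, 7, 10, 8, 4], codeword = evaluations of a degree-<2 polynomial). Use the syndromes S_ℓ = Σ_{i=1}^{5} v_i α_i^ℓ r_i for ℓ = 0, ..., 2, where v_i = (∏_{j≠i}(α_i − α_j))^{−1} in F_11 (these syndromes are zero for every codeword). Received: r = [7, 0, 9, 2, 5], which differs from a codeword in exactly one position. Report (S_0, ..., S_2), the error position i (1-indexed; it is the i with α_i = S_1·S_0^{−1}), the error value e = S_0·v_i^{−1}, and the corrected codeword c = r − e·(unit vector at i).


S = (9, 2, 9), error at position 3, error magnitude e = 3, c = [7, 0, 6, 2, 5].

Step 1: column multipliers v_i = (∏_{j≠i}(α_i − α_j))^{−1} mod 11.
  i = 1 (α = 5): (5−7)(5−10)(5−8)(5−4) = (−2)·(−5)·(−3)·1 = −30 ≡ 3, so v_1 = 3^{−1} = 4 (mod 11).
  i = 2 (α = 7): (7−5)(7−10)(7−8)(7−4) = 2·(−3)·(−1)·3 = 18 ≡ 7, so v_2 = 7^{−1} = 8 (mod 11).
  i = 3 (α = 10): (10−5)(10−7)(10−8)(10−4) = 5·3·2·6 = 180 ≡ 4, so v_3 = 4^{−1} = 3 (mod 11).
  i = 4 (α = 8): (8−5)(8−7)(8−10)(8−4) = 3·1·(−2)·4 = −24 ≡ 9, so v_4 = 9^{−1} = 5 (mod 11).
  i = 5 (α = 4): (4−5)(4−7)(4−10)(4−8) = (−1)·(−3)·(−6)·(−4) = 72 ≡ 6, so v_5 = 6^{−1} = 2 (mod 11).
  v = [4, 8, 3, 5, 2].
Step 2: syndromes of r = [7, 0, 9, 2, 5] (all sums mod 11).
  S_0 = Σ v_i r_i = 4·7 + 8·0 + 3·9 + 5·2 + 2·5 = 75 ≡ 9.
  S_1 = Σ v_i α_i r_i = 4·5·7 + 8·7·0 + 3·10·9 + 5·8·2 + 2·4·5 = 530 ≡ 2.
  α_i^2 mod 11 = [3, 5, 1, 9, 5].
  S_2 = Σ v_i α_i^2 r_i = 4·3·7 + 8·5·0 + 3·1·9 + 5·9·2 + 2·5·5 = 251 ≡ 9.
  S = (9, 2, 9) ≠ 0, so r is not a codeword (an error is present).
Step 3: locate the error. For a single error e at position i, S_ℓ = v_i·e·α_i^ℓ, so α_err = S_1/S_0.
  S_0^{−1} = 9^{−1} = 5 (mod 11), so α_err = 2·5 = 10 ≡ 10 = α_3. Error position i = 3.
  Consistency check: S_2/S_1 = 9·6 = 54 ≡ 10 = α_err ✓ (single-error assumption holds).
Step 4: error magnitude e = S_0/v_3 = S_0·∏_{j≠3}(α_3 − α_j) = 9·4 = 36 ≡ 3 (mod 11).
Step 5: correct position 3: c_3 = r_3 − e = 9 − 3 ≡ 6 (mod 11). Hence c = [7, 0, 6, 2, 5].
  Check: interpolating c through the α_i gives m(x) = 8 + 2·x (degree < 2) with m(α_i) = c_i for every i, so c is indeed a codeword.
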